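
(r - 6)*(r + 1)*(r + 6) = r^3 + r^2 - 36*r - 36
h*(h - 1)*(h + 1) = h^3 - h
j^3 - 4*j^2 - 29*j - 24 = (j - 8)*(j + 1)*(j + 3)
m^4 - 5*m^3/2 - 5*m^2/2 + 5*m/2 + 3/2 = (m - 3)*(m - 1)*(m + 1/2)*(m + 1)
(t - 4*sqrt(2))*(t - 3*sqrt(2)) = t^2 - 7*sqrt(2)*t + 24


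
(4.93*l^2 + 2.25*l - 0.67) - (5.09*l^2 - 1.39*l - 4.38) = -0.16*l^2 + 3.64*l + 3.71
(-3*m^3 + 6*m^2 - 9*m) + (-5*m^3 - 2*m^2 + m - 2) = -8*m^3 + 4*m^2 - 8*m - 2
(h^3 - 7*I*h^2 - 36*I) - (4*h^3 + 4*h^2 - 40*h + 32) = -3*h^3 - 4*h^2 - 7*I*h^2 + 40*h - 32 - 36*I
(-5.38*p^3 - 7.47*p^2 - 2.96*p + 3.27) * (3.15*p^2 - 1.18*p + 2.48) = -16.947*p^5 - 17.1821*p^4 - 13.8518*p^3 - 4.7323*p^2 - 11.1994*p + 8.1096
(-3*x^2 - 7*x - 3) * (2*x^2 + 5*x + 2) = -6*x^4 - 29*x^3 - 47*x^2 - 29*x - 6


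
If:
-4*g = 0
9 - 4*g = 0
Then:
No Solution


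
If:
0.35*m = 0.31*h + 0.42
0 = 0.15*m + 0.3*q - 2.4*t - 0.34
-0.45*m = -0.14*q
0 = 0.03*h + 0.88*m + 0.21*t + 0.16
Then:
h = -1.45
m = -0.09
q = -0.28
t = -0.18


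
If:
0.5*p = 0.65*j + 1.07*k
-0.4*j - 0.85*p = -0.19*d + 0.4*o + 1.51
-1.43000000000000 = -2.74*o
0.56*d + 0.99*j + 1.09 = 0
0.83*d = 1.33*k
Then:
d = -0.66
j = -0.73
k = -0.41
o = 0.52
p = -1.83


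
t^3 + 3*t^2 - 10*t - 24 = (t - 3)*(t + 2)*(t + 4)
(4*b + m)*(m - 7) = 4*b*m - 28*b + m^2 - 7*m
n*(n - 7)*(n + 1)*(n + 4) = n^4 - 2*n^3 - 31*n^2 - 28*n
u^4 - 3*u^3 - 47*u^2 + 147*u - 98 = (u - 7)*(u - 2)*(u - 1)*(u + 7)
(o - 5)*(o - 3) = o^2 - 8*o + 15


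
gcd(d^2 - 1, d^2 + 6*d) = 1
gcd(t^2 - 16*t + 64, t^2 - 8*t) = t - 8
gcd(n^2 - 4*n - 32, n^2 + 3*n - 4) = n + 4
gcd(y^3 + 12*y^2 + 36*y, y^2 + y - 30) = y + 6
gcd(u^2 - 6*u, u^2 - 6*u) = u^2 - 6*u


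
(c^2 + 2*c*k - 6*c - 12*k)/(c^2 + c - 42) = (c + 2*k)/(c + 7)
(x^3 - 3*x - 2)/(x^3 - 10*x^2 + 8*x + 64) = (x^3 - 3*x - 2)/(x^3 - 10*x^2 + 8*x + 64)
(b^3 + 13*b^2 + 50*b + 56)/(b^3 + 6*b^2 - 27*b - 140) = (b + 2)/(b - 5)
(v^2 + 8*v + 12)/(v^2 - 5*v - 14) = (v + 6)/(v - 7)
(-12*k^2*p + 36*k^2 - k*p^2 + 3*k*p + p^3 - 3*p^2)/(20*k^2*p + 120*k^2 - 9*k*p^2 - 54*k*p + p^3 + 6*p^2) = (3*k*p - 9*k + p^2 - 3*p)/(-5*k*p - 30*k + p^2 + 6*p)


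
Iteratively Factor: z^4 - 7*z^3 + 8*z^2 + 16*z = (z)*(z^3 - 7*z^2 + 8*z + 16) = z*(z - 4)*(z^2 - 3*z - 4) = z*(z - 4)*(z + 1)*(z - 4)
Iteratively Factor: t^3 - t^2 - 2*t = (t + 1)*(t^2 - 2*t) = t*(t + 1)*(t - 2)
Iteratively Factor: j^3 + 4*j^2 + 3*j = (j + 3)*(j^2 + j) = (j + 1)*(j + 3)*(j)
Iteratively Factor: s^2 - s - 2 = (s + 1)*(s - 2)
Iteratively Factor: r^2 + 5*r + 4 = (r + 1)*(r + 4)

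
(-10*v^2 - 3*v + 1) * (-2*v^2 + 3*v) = 20*v^4 - 24*v^3 - 11*v^2 + 3*v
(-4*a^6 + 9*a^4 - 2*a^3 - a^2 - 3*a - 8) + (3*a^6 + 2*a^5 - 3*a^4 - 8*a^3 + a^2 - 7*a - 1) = -a^6 + 2*a^5 + 6*a^4 - 10*a^3 - 10*a - 9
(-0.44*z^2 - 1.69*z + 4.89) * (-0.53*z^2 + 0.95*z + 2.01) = 0.2332*z^4 + 0.4777*z^3 - 5.0816*z^2 + 1.2486*z + 9.8289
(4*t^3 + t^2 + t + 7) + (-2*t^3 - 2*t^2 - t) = 2*t^3 - t^2 + 7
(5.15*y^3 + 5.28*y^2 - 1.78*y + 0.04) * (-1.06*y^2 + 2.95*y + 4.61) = -5.459*y^5 + 9.5957*y^4 + 41.2043*y^3 + 19.0474*y^2 - 8.0878*y + 0.1844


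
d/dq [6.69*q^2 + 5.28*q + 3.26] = 13.38*q + 5.28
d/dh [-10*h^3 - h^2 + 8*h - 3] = -30*h^2 - 2*h + 8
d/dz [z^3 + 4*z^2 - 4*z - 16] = 3*z^2 + 8*z - 4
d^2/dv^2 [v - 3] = 0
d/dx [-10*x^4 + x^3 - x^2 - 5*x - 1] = -40*x^3 + 3*x^2 - 2*x - 5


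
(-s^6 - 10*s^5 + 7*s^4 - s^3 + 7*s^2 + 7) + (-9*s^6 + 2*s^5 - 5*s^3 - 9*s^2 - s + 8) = -10*s^6 - 8*s^5 + 7*s^4 - 6*s^3 - 2*s^2 - s + 15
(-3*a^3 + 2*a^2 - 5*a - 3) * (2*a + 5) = -6*a^4 - 11*a^3 - 31*a - 15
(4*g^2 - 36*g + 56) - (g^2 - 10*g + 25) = 3*g^2 - 26*g + 31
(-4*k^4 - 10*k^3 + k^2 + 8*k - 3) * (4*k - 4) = -16*k^5 - 24*k^4 + 44*k^3 + 28*k^2 - 44*k + 12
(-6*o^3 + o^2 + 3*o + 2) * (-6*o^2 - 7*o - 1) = 36*o^5 + 36*o^4 - 19*o^3 - 34*o^2 - 17*o - 2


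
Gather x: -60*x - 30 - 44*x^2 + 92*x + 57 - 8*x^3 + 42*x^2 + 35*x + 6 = -8*x^3 - 2*x^2 + 67*x + 33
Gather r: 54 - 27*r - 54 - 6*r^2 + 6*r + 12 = -6*r^2 - 21*r + 12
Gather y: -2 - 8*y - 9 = -8*y - 11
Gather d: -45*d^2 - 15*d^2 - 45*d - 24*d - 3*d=-60*d^2 - 72*d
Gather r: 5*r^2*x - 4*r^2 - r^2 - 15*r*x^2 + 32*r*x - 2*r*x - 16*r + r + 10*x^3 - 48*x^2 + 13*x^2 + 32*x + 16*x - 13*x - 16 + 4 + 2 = r^2*(5*x - 5) + r*(-15*x^2 + 30*x - 15) + 10*x^3 - 35*x^2 + 35*x - 10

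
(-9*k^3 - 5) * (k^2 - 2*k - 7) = -9*k^5 + 18*k^4 + 63*k^3 - 5*k^2 + 10*k + 35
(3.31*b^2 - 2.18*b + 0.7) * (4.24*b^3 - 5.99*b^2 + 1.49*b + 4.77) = 14.0344*b^5 - 29.0701*b^4 + 20.9581*b^3 + 8.3475*b^2 - 9.3556*b + 3.339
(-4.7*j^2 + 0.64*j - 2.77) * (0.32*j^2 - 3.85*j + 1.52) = -1.504*j^4 + 18.2998*j^3 - 10.4944*j^2 + 11.6373*j - 4.2104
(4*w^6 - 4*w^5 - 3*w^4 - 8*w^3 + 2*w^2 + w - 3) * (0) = 0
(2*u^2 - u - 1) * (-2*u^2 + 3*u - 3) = -4*u^4 + 8*u^3 - 7*u^2 + 3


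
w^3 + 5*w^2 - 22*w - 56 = (w - 4)*(w + 2)*(w + 7)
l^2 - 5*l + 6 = (l - 3)*(l - 2)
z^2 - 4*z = z*(z - 4)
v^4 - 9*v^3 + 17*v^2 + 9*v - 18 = (v - 6)*(v - 3)*(v - 1)*(v + 1)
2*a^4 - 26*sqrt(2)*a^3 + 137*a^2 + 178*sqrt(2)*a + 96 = (a - 8*sqrt(2))*(a - 6*sqrt(2))*(sqrt(2)*a + 1)^2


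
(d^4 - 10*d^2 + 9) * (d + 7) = d^5 + 7*d^4 - 10*d^3 - 70*d^2 + 9*d + 63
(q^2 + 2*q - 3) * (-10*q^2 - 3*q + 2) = -10*q^4 - 23*q^3 + 26*q^2 + 13*q - 6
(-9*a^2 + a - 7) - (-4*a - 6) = -9*a^2 + 5*a - 1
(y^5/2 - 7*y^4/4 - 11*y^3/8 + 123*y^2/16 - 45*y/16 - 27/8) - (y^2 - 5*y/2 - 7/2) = y^5/2 - 7*y^4/4 - 11*y^3/8 + 107*y^2/16 - 5*y/16 + 1/8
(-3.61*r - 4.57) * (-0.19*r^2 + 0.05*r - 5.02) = 0.6859*r^3 + 0.6878*r^2 + 17.8937*r + 22.9414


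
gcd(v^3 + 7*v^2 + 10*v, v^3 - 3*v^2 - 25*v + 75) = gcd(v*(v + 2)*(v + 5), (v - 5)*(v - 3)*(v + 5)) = v + 5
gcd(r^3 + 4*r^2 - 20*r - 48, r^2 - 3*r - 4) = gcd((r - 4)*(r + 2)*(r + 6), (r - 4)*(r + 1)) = r - 4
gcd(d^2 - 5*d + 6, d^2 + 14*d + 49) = 1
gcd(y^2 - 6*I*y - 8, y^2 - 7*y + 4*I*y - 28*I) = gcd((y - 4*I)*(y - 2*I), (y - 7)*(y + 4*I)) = 1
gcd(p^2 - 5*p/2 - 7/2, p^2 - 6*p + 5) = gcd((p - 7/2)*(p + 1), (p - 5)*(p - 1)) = 1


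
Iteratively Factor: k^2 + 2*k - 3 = (k + 3)*(k - 1)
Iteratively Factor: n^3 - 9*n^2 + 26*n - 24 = (n - 3)*(n^2 - 6*n + 8) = (n - 3)*(n - 2)*(n - 4)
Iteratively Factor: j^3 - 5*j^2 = (j)*(j^2 - 5*j) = j*(j - 5)*(j)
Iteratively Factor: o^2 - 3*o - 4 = (o - 4)*(o + 1)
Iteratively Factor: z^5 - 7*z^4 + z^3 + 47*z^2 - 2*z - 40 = (z - 4)*(z^4 - 3*z^3 - 11*z^2 + 3*z + 10) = (z - 4)*(z + 2)*(z^3 - 5*z^2 - z + 5) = (z - 4)*(z - 1)*(z + 2)*(z^2 - 4*z - 5) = (z - 5)*(z - 4)*(z - 1)*(z + 2)*(z + 1)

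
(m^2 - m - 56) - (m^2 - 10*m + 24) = 9*m - 80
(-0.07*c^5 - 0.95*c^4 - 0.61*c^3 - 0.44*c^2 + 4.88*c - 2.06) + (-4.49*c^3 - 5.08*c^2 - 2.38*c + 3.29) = -0.07*c^5 - 0.95*c^4 - 5.1*c^3 - 5.52*c^2 + 2.5*c + 1.23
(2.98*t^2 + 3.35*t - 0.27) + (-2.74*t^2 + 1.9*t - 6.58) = 0.24*t^2 + 5.25*t - 6.85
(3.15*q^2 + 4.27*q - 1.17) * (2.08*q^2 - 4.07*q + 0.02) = 6.552*q^4 - 3.9389*q^3 - 19.7495*q^2 + 4.8473*q - 0.0234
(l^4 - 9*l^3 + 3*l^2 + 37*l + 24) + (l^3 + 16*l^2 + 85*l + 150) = l^4 - 8*l^3 + 19*l^2 + 122*l + 174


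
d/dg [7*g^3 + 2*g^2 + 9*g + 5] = 21*g^2 + 4*g + 9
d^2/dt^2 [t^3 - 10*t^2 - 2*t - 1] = 6*t - 20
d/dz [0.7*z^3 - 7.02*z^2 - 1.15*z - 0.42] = 2.1*z^2 - 14.04*z - 1.15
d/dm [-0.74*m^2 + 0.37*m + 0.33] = 0.37 - 1.48*m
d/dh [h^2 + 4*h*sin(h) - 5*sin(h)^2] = 4*h*cos(h) + 2*h + 4*sin(h) - 5*sin(2*h)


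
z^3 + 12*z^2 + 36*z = z*(z + 6)^2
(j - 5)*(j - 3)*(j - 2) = j^3 - 10*j^2 + 31*j - 30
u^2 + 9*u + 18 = (u + 3)*(u + 6)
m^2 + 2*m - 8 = (m - 2)*(m + 4)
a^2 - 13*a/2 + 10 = (a - 4)*(a - 5/2)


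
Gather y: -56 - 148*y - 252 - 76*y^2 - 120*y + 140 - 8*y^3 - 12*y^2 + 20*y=-8*y^3 - 88*y^2 - 248*y - 168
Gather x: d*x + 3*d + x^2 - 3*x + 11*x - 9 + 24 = 3*d + x^2 + x*(d + 8) + 15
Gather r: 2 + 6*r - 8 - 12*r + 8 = 2 - 6*r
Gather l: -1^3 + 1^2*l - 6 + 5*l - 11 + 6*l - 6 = 12*l - 24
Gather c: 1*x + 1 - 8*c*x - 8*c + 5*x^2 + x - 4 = c*(-8*x - 8) + 5*x^2 + 2*x - 3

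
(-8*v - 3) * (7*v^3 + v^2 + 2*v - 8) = -56*v^4 - 29*v^3 - 19*v^2 + 58*v + 24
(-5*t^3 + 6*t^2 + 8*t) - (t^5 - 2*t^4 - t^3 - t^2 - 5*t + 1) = -t^5 + 2*t^4 - 4*t^3 + 7*t^2 + 13*t - 1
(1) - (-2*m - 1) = 2*m + 2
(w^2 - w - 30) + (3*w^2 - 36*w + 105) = 4*w^2 - 37*w + 75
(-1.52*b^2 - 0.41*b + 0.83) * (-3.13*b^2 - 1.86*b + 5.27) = 4.7576*b^4 + 4.1105*b^3 - 9.8457*b^2 - 3.7045*b + 4.3741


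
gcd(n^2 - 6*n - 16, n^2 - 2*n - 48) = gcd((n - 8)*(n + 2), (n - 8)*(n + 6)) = n - 8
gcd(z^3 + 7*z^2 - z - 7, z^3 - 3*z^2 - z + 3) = z^2 - 1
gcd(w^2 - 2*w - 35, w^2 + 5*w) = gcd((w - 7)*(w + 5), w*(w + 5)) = w + 5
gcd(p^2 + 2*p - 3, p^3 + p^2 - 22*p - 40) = 1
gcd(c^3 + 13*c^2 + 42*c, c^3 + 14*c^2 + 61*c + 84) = c + 7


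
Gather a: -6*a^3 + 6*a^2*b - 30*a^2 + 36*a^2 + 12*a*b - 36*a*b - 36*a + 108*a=-6*a^3 + a^2*(6*b + 6) + a*(72 - 24*b)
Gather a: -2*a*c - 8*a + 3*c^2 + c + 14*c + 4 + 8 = a*(-2*c - 8) + 3*c^2 + 15*c + 12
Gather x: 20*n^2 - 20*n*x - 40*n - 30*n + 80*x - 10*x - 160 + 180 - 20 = 20*n^2 - 70*n + x*(70 - 20*n)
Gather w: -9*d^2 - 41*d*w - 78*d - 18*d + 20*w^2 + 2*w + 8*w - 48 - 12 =-9*d^2 - 96*d + 20*w^2 + w*(10 - 41*d) - 60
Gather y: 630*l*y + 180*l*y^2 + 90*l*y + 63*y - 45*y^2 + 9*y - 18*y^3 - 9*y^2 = -18*y^3 + y^2*(180*l - 54) + y*(720*l + 72)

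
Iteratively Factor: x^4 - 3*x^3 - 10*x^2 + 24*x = (x - 2)*(x^3 - x^2 - 12*x) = x*(x - 2)*(x^2 - x - 12) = x*(x - 4)*(x - 2)*(x + 3)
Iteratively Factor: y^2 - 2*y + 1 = (y - 1)*(y - 1)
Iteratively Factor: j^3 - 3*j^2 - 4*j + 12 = (j - 2)*(j^2 - j - 6) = (j - 2)*(j + 2)*(j - 3)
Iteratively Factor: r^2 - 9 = (r + 3)*(r - 3)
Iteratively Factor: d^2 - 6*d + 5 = (d - 1)*(d - 5)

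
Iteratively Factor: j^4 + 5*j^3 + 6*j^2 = (j + 3)*(j^3 + 2*j^2) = (j + 2)*(j + 3)*(j^2) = j*(j + 2)*(j + 3)*(j)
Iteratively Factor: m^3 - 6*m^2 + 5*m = (m - 1)*(m^2 - 5*m) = (m - 5)*(m - 1)*(m)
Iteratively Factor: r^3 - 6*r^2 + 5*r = (r)*(r^2 - 6*r + 5) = r*(r - 1)*(r - 5)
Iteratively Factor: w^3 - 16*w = (w + 4)*(w^2 - 4*w) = w*(w + 4)*(w - 4)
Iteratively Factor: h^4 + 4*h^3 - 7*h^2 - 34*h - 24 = (h - 3)*(h^3 + 7*h^2 + 14*h + 8) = (h - 3)*(h + 1)*(h^2 + 6*h + 8) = (h - 3)*(h + 1)*(h + 2)*(h + 4)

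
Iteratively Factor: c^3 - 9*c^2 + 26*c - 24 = (c - 2)*(c^2 - 7*c + 12) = (c - 4)*(c - 2)*(c - 3)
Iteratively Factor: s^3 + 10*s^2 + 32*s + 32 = (s + 4)*(s^2 + 6*s + 8) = (s + 2)*(s + 4)*(s + 4)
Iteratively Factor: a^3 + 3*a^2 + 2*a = (a + 2)*(a^2 + a) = (a + 1)*(a + 2)*(a)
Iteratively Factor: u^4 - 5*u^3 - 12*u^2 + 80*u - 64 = (u - 4)*(u^3 - u^2 - 16*u + 16) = (u - 4)^2*(u^2 + 3*u - 4) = (u - 4)^2*(u - 1)*(u + 4)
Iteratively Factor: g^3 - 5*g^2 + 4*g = (g - 4)*(g^2 - g) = g*(g - 4)*(g - 1)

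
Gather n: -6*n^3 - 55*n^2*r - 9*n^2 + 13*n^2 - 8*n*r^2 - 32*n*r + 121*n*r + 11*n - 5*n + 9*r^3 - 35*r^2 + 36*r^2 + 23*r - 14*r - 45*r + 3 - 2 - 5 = -6*n^3 + n^2*(4 - 55*r) + n*(-8*r^2 + 89*r + 6) + 9*r^3 + r^2 - 36*r - 4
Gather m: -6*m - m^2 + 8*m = -m^2 + 2*m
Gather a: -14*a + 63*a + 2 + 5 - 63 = 49*a - 56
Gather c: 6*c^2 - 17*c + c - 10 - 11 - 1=6*c^2 - 16*c - 22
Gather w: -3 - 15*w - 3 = -15*w - 6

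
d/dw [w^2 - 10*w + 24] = 2*w - 10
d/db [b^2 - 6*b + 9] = 2*b - 6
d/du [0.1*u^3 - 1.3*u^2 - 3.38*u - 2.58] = 0.3*u^2 - 2.6*u - 3.38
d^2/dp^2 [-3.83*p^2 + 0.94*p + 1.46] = -7.66000000000000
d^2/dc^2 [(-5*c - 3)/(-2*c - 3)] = -36/(2*c + 3)^3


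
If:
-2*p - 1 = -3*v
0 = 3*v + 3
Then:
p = -2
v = -1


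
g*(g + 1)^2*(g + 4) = g^4 + 6*g^3 + 9*g^2 + 4*g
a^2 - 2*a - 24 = (a - 6)*(a + 4)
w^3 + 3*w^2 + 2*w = w*(w + 1)*(w + 2)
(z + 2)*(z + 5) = z^2 + 7*z + 10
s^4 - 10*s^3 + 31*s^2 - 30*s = s*(s - 5)*(s - 3)*(s - 2)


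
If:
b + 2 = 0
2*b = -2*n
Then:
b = -2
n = 2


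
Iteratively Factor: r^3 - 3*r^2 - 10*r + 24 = (r - 4)*(r^2 + r - 6) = (r - 4)*(r - 2)*(r + 3)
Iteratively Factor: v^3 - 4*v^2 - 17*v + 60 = (v + 4)*(v^2 - 8*v + 15) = (v - 5)*(v + 4)*(v - 3)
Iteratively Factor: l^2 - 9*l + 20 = (l - 5)*(l - 4)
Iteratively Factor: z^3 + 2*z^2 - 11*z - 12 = (z + 1)*(z^2 + z - 12) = (z - 3)*(z + 1)*(z + 4)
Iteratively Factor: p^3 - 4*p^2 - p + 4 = (p - 1)*(p^2 - 3*p - 4) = (p - 4)*(p - 1)*(p + 1)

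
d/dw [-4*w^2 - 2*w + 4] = -8*w - 2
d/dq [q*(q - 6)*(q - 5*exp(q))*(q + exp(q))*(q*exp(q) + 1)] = q*(q - 6)*(q + 1)*(q - 5*exp(q))*(q + exp(q))*exp(q) + q*(q - 6)*(q - 5*exp(q))*(q*exp(q) + 1)*(exp(q) + 1) - q*(q - 6)*(q + exp(q))*(q*exp(q) + 1)*(5*exp(q) - 1) + q*(q - 5*exp(q))*(q + exp(q))*(q*exp(q) + 1) + (q - 6)*(q - 5*exp(q))*(q + exp(q))*(q*exp(q) + 1)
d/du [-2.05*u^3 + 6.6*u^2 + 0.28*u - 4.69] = -6.15*u^2 + 13.2*u + 0.28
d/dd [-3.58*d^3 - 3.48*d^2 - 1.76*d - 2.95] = -10.74*d^2 - 6.96*d - 1.76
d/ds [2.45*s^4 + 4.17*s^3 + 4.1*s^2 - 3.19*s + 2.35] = 9.8*s^3 + 12.51*s^2 + 8.2*s - 3.19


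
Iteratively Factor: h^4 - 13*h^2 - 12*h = (h + 1)*(h^3 - h^2 - 12*h) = (h - 4)*(h + 1)*(h^2 + 3*h) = (h - 4)*(h + 1)*(h + 3)*(h)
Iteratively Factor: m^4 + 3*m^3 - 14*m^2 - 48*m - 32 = (m - 4)*(m^3 + 7*m^2 + 14*m + 8) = (m - 4)*(m + 1)*(m^2 + 6*m + 8) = (m - 4)*(m + 1)*(m + 2)*(m + 4)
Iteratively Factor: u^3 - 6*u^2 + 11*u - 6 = (u - 1)*(u^2 - 5*u + 6) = (u - 2)*(u - 1)*(u - 3)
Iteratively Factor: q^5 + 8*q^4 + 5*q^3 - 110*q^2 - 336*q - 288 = (q + 2)*(q^4 + 6*q^3 - 7*q^2 - 96*q - 144) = (q + 2)*(q + 3)*(q^3 + 3*q^2 - 16*q - 48) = (q + 2)*(q + 3)*(q + 4)*(q^2 - q - 12) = (q - 4)*(q + 2)*(q + 3)*(q + 4)*(q + 3)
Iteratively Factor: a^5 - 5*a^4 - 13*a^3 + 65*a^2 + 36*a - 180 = (a - 5)*(a^4 - 13*a^2 + 36) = (a - 5)*(a - 3)*(a^3 + 3*a^2 - 4*a - 12) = (a - 5)*(a - 3)*(a + 3)*(a^2 - 4) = (a - 5)*(a - 3)*(a + 2)*(a + 3)*(a - 2)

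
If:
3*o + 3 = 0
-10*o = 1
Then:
No Solution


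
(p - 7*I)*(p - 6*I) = p^2 - 13*I*p - 42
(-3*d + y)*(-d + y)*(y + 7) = 3*d^2*y + 21*d^2 - 4*d*y^2 - 28*d*y + y^3 + 7*y^2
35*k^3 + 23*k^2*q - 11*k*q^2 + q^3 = (-7*k + q)*(-5*k + q)*(k + q)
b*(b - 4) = b^2 - 4*b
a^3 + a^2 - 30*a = a*(a - 5)*(a + 6)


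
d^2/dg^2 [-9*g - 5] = 0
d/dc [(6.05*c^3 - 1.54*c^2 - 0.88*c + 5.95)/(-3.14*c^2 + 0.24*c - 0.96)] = (-18.997*c^4 + 2.904*c^3 - 20.5568*c^2 + 40.3228*c - 0.5832)/(9.8596*c^4 - 1.5072*c^3 + 6.0864*c^2 - 0.4608*c + 0.9216)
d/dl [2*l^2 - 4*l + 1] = 4*l - 4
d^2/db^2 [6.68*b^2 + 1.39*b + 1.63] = 13.3600000000000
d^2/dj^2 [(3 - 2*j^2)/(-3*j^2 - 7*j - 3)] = 6*(-14*j^3 - 45*j^2 - 63*j - 34)/(27*j^6 + 189*j^5 + 522*j^4 + 721*j^3 + 522*j^2 + 189*j + 27)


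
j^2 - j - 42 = (j - 7)*(j + 6)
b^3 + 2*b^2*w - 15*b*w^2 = b*(b - 3*w)*(b + 5*w)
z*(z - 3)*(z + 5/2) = z^3 - z^2/2 - 15*z/2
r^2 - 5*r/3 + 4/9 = (r - 4/3)*(r - 1/3)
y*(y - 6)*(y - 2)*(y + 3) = y^4 - 5*y^3 - 12*y^2 + 36*y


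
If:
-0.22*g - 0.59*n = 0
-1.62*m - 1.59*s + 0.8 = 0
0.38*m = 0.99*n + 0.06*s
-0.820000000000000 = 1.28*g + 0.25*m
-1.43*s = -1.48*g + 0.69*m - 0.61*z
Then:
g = -0.78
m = 0.72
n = 0.29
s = -0.23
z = 2.17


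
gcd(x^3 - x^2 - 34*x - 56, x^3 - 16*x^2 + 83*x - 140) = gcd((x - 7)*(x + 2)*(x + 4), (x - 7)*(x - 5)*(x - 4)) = x - 7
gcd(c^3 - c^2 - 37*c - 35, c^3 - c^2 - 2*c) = c + 1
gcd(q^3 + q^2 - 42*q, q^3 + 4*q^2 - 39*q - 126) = q^2 + q - 42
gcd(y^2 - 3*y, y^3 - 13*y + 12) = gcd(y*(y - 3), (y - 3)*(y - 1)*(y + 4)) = y - 3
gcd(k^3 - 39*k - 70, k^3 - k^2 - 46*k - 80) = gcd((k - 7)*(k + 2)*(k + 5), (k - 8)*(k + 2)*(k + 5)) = k^2 + 7*k + 10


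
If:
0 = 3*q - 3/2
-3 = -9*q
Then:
No Solution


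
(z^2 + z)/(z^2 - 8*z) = (z + 1)/(z - 8)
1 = 1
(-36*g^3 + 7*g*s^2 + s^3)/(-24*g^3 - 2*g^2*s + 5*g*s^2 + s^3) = (6*g + s)/(4*g + s)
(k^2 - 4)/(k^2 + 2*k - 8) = (k + 2)/(k + 4)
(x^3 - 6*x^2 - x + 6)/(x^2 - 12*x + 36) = (x^2 - 1)/(x - 6)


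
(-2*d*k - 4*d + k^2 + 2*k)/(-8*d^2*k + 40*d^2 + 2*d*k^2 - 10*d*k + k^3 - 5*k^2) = (k + 2)/(4*d*k - 20*d + k^2 - 5*k)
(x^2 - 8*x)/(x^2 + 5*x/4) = 4*(x - 8)/(4*x + 5)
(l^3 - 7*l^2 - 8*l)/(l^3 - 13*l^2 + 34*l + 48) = l/(l - 6)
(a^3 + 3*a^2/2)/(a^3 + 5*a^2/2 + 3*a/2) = a/(a + 1)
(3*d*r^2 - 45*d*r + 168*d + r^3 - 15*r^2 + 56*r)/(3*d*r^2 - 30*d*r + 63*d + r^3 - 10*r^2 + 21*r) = (r - 8)/(r - 3)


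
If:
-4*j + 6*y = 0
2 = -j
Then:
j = -2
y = -4/3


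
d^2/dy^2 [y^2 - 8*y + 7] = 2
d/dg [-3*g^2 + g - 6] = 1 - 6*g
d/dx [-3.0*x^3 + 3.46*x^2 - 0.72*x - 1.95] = -9.0*x^2 + 6.92*x - 0.72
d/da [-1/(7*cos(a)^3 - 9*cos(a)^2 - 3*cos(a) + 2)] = 3*(-7*cos(a)^2 + 6*cos(a) + 1)*sin(a)/(7*cos(a)^3 - 9*cos(a)^2 - 3*cos(a) + 2)^2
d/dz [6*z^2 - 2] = 12*z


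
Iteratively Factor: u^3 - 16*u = (u)*(u^2 - 16) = u*(u + 4)*(u - 4)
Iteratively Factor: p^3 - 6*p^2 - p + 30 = (p - 5)*(p^2 - p - 6) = (p - 5)*(p - 3)*(p + 2)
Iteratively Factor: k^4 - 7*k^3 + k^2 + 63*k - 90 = (k + 3)*(k^3 - 10*k^2 + 31*k - 30) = (k - 5)*(k + 3)*(k^2 - 5*k + 6) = (k - 5)*(k - 2)*(k + 3)*(k - 3)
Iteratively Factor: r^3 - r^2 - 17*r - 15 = (r + 1)*(r^2 - 2*r - 15) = (r + 1)*(r + 3)*(r - 5)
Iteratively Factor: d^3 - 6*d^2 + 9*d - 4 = (d - 4)*(d^2 - 2*d + 1) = (d - 4)*(d - 1)*(d - 1)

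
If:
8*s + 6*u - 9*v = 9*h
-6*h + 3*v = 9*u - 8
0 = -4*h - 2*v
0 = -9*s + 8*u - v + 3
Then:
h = 1160/543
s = -169/181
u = -1064/543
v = -2320/543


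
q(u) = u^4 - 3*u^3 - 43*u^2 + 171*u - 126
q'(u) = 4*u^3 - 9*u^2 - 86*u + 171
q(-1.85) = -558.81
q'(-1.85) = 273.97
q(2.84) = 9.15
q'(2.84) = -54.21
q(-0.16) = -154.45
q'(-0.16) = 184.51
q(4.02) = -67.21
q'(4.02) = -60.30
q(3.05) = -3.04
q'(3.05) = -61.53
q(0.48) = -54.11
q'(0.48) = 128.09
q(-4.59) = -1082.85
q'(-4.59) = -10.68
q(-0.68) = -261.01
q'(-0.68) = 224.06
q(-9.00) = 3600.00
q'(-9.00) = -2700.00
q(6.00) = 0.00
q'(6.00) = 195.00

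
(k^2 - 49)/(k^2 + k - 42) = (k - 7)/(k - 6)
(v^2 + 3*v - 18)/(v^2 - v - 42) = (v - 3)/(v - 7)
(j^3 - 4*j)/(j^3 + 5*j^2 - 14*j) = (j + 2)/(j + 7)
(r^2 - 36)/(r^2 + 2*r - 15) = (r^2 - 36)/(r^2 + 2*r - 15)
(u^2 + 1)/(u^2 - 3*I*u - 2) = (u + I)/(u - 2*I)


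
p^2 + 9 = (p - 3*I)*(p + 3*I)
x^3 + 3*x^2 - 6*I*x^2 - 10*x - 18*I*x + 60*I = (x - 2)*(x + 5)*(x - 6*I)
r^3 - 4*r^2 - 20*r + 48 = (r - 6)*(r - 2)*(r + 4)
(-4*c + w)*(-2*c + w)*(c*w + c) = 8*c^3*w + 8*c^3 - 6*c^2*w^2 - 6*c^2*w + c*w^3 + c*w^2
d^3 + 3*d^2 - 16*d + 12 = (d - 2)*(d - 1)*(d + 6)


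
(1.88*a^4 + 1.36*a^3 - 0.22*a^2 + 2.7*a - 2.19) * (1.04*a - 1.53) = 1.9552*a^5 - 1.462*a^4 - 2.3096*a^3 + 3.1446*a^2 - 6.4086*a + 3.3507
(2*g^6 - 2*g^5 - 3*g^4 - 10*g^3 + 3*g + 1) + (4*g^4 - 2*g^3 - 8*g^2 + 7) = 2*g^6 - 2*g^5 + g^4 - 12*g^3 - 8*g^2 + 3*g + 8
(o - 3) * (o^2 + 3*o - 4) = o^3 - 13*o + 12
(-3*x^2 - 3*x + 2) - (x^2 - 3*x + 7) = -4*x^2 - 5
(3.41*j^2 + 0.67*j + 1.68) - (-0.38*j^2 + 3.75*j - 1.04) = 3.79*j^2 - 3.08*j + 2.72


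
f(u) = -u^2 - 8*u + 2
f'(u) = -2*u - 8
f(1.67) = -14.15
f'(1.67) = -11.34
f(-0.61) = 6.51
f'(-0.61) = -6.78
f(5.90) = -80.01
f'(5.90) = -19.80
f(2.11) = -19.33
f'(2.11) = -12.22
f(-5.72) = 15.04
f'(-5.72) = 3.44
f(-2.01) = 14.04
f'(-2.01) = -3.98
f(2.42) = -23.22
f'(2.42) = -12.84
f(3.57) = -39.30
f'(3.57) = -15.14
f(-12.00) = -46.00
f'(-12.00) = 16.00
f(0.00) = 2.00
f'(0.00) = -8.00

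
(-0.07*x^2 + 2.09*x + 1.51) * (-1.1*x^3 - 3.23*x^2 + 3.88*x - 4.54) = 0.077*x^5 - 2.0729*x^4 - 8.6833*x^3 + 3.5497*x^2 - 3.6298*x - 6.8554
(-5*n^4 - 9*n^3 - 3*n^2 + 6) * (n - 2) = -5*n^5 + n^4 + 15*n^3 + 6*n^2 + 6*n - 12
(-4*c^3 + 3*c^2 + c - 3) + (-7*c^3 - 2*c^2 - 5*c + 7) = -11*c^3 + c^2 - 4*c + 4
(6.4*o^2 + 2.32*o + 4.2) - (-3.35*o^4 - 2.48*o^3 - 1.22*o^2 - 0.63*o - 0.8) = 3.35*o^4 + 2.48*o^3 + 7.62*o^2 + 2.95*o + 5.0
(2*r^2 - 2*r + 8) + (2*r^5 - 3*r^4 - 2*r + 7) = 2*r^5 - 3*r^4 + 2*r^2 - 4*r + 15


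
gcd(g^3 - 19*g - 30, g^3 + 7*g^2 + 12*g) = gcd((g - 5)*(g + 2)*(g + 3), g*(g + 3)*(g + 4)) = g + 3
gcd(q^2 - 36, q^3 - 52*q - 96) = q + 6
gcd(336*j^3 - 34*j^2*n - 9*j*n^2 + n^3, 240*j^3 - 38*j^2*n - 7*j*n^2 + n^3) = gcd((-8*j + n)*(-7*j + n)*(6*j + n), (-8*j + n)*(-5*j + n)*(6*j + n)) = 48*j^2 + 2*j*n - n^2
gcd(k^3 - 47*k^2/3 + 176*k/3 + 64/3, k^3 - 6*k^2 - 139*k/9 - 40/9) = k^2 - 23*k/3 - 8/3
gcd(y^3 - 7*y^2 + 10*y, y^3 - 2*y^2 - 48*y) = y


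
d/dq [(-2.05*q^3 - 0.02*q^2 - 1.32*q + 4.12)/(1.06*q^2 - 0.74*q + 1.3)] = (-2.173*q^4 + 3.034*q^3 - 6.581*q^2 - 8.7864*q + 1.3328)/(1.1236*q^4 - 1.5688*q^3 + 3.3036*q^2 - 1.924*q + 1.69)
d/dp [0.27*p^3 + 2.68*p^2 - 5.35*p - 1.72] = 0.81*p^2 + 5.36*p - 5.35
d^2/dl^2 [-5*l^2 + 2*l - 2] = -10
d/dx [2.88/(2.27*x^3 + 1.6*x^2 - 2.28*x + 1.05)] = (-19.6128*x^2 - 9.216*x + 6.5664)/(2.27*x^3 + 1.6*x^2 - 2.28*x + 1.05)^2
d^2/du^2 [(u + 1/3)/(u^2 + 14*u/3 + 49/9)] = 54*(3*u - 11)/(81*u^4 + 756*u^3 + 2646*u^2 + 4116*u + 2401)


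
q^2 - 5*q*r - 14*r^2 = (q - 7*r)*(q + 2*r)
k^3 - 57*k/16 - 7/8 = (k - 2)*(k + 1/4)*(k + 7/4)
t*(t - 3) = t^2 - 3*t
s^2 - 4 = (s - 2)*(s + 2)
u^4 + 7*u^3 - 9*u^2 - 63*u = u*(u - 3)*(u + 3)*(u + 7)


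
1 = 1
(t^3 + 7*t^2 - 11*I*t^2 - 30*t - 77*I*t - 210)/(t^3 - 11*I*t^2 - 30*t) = (t + 7)/t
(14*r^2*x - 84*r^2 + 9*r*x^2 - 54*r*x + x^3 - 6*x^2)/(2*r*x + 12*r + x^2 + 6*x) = (7*r*x - 42*r + x^2 - 6*x)/(x + 6)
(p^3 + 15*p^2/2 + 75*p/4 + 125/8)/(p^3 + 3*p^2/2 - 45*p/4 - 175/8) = (2*p + 5)/(2*p - 7)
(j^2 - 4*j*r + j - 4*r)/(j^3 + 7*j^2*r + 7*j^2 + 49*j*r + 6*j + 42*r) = (j - 4*r)/(j^2 + 7*j*r + 6*j + 42*r)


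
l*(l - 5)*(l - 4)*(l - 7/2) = l^4 - 25*l^3/2 + 103*l^2/2 - 70*l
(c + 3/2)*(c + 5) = c^2 + 13*c/2 + 15/2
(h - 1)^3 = h^3 - 3*h^2 + 3*h - 1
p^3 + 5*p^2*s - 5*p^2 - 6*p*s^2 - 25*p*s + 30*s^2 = (p - 5)*(p - s)*(p + 6*s)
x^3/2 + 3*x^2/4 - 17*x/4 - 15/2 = (x/2 + 1)*(x - 3)*(x + 5/2)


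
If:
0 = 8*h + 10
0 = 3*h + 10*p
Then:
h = -5/4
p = 3/8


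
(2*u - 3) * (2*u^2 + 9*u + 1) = 4*u^3 + 12*u^2 - 25*u - 3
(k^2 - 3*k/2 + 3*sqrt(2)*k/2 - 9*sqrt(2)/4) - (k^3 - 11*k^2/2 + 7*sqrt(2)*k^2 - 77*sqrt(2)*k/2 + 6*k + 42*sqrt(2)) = -k^3 - 7*sqrt(2)*k^2 + 13*k^2/2 - 15*k/2 + 40*sqrt(2)*k - 177*sqrt(2)/4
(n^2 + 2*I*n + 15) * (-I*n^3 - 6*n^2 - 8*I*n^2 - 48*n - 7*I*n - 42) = -I*n^5 - 4*n^4 - 8*I*n^4 - 32*n^3 - 34*I*n^3 - 118*n^2 - 216*I*n^2 - 720*n - 189*I*n - 630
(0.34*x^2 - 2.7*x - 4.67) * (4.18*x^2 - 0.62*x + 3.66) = 1.4212*x^4 - 11.4968*x^3 - 16.6022*x^2 - 6.9866*x - 17.0922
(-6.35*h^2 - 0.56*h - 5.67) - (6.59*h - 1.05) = -6.35*h^2 - 7.15*h - 4.62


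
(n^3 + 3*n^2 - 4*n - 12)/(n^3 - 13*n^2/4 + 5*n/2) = 4*(n^2 + 5*n + 6)/(n*(4*n - 5))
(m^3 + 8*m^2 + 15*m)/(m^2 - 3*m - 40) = m*(m + 3)/(m - 8)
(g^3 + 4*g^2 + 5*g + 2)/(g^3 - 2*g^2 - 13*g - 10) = (g + 1)/(g - 5)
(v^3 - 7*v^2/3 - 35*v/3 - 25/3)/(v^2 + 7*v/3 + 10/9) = 3*(v^2 - 4*v - 5)/(3*v + 2)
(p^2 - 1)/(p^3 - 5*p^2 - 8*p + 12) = (p + 1)/(p^2 - 4*p - 12)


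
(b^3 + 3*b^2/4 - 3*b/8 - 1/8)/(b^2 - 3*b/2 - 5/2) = (8*b^2 - 2*b - 1)/(4*(2*b - 5))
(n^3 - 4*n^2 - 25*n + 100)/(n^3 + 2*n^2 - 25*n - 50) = (n - 4)/(n + 2)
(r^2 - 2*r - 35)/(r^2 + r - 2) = (r^2 - 2*r - 35)/(r^2 + r - 2)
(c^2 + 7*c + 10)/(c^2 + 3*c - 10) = (c + 2)/(c - 2)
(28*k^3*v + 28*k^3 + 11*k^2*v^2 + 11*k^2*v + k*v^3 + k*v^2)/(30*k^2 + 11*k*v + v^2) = k*(28*k^2*v + 28*k^2 + 11*k*v^2 + 11*k*v + v^3 + v^2)/(30*k^2 + 11*k*v + v^2)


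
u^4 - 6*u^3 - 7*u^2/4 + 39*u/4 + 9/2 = (u - 6)*(u - 3/2)*(u + 1/2)*(u + 1)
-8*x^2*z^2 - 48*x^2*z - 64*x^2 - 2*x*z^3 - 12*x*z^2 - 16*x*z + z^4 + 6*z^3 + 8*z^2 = (-4*x + z)*(2*x + z)*(z + 2)*(z + 4)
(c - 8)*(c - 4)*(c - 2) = c^3 - 14*c^2 + 56*c - 64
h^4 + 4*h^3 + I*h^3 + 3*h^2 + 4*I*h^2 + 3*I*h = h*(h + 1)*(h + 3)*(h + I)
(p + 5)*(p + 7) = p^2 + 12*p + 35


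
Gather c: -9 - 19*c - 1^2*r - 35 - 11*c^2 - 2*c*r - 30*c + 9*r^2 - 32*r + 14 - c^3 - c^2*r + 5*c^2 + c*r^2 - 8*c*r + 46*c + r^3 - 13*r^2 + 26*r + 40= -c^3 + c^2*(-r - 6) + c*(r^2 - 10*r - 3) + r^3 - 4*r^2 - 7*r + 10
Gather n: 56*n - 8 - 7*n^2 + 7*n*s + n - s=-7*n^2 + n*(7*s + 57) - s - 8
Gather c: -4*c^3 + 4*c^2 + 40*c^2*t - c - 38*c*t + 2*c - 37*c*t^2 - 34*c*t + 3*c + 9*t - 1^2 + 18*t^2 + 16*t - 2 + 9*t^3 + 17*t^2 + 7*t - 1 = -4*c^3 + c^2*(40*t + 4) + c*(-37*t^2 - 72*t + 4) + 9*t^3 + 35*t^2 + 32*t - 4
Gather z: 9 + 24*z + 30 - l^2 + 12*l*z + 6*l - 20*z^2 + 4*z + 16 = -l^2 + 6*l - 20*z^2 + z*(12*l + 28) + 55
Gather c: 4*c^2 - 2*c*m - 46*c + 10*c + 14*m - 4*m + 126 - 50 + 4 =4*c^2 + c*(-2*m - 36) + 10*m + 80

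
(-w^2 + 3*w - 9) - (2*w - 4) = -w^2 + w - 5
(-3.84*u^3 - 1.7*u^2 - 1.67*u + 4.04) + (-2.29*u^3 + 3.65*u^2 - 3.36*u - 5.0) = -6.13*u^3 + 1.95*u^2 - 5.03*u - 0.96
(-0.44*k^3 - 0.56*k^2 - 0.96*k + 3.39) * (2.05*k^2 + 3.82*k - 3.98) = -0.902*k^5 - 2.8288*k^4 - 2.356*k^3 + 5.5111*k^2 + 16.7706*k - 13.4922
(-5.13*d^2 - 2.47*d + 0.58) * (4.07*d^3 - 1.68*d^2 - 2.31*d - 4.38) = -20.8791*d^5 - 1.4345*d^4 + 18.3605*d^3 + 27.2007*d^2 + 9.4788*d - 2.5404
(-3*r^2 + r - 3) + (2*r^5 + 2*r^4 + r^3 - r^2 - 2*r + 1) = 2*r^5 + 2*r^4 + r^3 - 4*r^2 - r - 2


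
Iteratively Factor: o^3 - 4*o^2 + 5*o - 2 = (o - 1)*(o^2 - 3*o + 2) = (o - 1)^2*(o - 2)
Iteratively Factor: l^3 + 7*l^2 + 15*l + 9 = (l + 3)*(l^2 + 4*l + 3) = (l + 1)*(l + 3)*(l + 3)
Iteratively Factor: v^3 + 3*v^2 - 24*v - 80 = (v + 4)*(v^2 - v - 20) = (v + 4)^2*(v - 5)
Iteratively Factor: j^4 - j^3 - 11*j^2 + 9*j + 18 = (j + 1)*(j^3 - 2*j^2 - 9*j + 18) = (j - 3)*(j + 1)*(j^2 + j - 6) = (j - 3)*(j - 2)*(j + 1)*(j + 3)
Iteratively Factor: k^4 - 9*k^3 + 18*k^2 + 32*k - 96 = (k + 2)*(k^3 - 11*k^2 + 40*k - 48) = (k - 3)*(k + 2)*(k^2 - 8*k + 16) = (k - 4)*(k - 3)*(k + 2)*(k - 4)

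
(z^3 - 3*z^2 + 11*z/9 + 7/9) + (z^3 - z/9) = 2*z^3 - 3*z^2 + 10*z/9 + 7/9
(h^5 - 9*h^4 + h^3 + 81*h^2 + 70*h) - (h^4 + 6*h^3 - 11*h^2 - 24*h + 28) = h^5 - 10*h^4 - 5*h^3 + 92*h^2 + 94*h - 28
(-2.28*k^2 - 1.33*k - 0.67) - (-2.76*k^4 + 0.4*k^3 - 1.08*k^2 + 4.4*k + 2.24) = 2.76*k^4 - 0.4*k^3 - 1.2*k^2 - 5.73*k - 2.91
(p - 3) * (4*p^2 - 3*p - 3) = 4*p^3 - 15*p^2 + 6*p + 9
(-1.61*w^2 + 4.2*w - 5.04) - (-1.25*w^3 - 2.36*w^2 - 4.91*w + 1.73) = 1.25*w^3 + 0.75*w^2 + 9.11*w - 6.77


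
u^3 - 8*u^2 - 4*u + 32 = (u - 8)*(u - 2)*(u + 2)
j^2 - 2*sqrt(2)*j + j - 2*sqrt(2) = (j + 1)*(j - 2*sqrt(2))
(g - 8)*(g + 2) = g^2 - 6*g - 16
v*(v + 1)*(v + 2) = v^3 + 3*v^2 + 2*v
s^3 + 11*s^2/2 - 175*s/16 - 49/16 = (s - 7/4)*(s + 1/4)*(s + 7)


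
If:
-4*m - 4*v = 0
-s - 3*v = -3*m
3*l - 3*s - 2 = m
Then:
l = 2/3 - 19*v/3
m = -v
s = -6*v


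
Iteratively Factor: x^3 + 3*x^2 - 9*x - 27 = (x + 3)*(x^2 - 9) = (x - 3)*(x + 3)*(x + 3)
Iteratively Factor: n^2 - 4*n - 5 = (n - 5)*(n + 1)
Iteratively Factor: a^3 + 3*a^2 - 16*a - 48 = (a + 3)*(a^2 - 16) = (a + 3)*(a + 4)*(a - 4)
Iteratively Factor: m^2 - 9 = (m - 3)*(m + 3)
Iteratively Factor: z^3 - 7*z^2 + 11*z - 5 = (z - 5)*(z^2 - 2*z + 1) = (z - 5)*(z - 1)*(z - 1)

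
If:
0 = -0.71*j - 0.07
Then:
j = -0.10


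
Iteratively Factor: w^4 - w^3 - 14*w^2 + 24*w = (w)*(w^3 - w^2 - 14*w + 24) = w*(w + 4)*(w^2 - 5*w + 6) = w*(w - 3)*(w + 4)*(w - 2)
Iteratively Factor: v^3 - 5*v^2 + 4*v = (v)*(v^2 - 5*v + 4) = v*(v - 1)*(v - 4)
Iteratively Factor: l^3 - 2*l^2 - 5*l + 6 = (l + 2)*(l^2 - 4*l + 3) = (l - 1)*(l + 2)*(l - 3)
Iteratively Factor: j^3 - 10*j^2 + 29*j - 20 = (j - 1)*(j^2 - 9*j + 20) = (j - 4)*(j - 1)*(j - 5)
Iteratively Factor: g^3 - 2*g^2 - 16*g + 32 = (g - 2)*(g^2 - 16) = (g - 4)*(g - 2)*(g + 4)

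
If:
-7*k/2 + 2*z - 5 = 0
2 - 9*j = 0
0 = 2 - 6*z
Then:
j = 2/9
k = -26/21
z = 1/3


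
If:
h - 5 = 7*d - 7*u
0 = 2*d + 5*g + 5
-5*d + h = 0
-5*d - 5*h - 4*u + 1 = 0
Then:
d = -13/218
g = -532/545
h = -65/218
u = 76/109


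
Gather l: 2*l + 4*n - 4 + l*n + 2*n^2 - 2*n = l*(n + 2) + 2*n^2 + 2*n - 4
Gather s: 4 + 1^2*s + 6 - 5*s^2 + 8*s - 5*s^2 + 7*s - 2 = -10*s^2 + 16*s + 8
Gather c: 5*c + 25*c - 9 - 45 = 30*c - 54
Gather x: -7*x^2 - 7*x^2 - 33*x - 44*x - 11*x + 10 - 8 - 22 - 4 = -14*x^2 - 88*x - 24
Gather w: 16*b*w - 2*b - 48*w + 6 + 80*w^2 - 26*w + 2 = -2*b + 80*w^2 + w*(16*b - 74) + 8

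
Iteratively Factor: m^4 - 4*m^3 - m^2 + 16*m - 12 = (m + 2)*(m^3 - 6*m^2 + 11*m - 6) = (m - 2)*(m + 2)*(m^2 - 4*m + 3) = (m - 2)*(m - 1)*(m + 2)*(m - 3)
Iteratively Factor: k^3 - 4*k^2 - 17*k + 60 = (k - 3)*(k^2 - k - 20) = (k - 5)*(k - 3)*(k + 4)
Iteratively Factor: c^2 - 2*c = (c - 2)*(c)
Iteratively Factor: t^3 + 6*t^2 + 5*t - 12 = (t - 1)*(t^2 + 7*t + 12) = (t - 1)*(t + 3)*(t + 4)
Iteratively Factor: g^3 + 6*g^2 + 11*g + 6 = (g + 1)*(g^2 + 5*g + 6) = (g + 1)*(g + 2)*(g + 3)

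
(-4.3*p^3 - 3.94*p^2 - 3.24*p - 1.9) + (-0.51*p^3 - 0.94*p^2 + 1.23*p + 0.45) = -4.81*p^3 - 4.88*p^2 - 2.01*p - 1.45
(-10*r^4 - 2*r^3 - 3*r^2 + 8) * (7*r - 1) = -70*r^5 - 4*r^4 - 19*r^3 + 3*r^2 + 56*r - 8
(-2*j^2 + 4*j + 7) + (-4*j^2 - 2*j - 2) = -6*j^2 + 2*j + 5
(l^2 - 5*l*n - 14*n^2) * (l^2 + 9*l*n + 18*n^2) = l^4 + 4*l^3*n - 41*l^2*n^2 - 216*l*n^3 - 252*n^4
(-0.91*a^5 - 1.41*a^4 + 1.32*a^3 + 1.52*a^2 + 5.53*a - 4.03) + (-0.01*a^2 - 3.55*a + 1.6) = -0.91*a^5 - 1.41*a^4 + 1.32*a^3 + 1.51*a^2 + 1.98*a - 2.43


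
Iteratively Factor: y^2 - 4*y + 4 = (y - 2)*(y - 2)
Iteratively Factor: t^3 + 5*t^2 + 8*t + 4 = (t + 2)*(t^2 + 3*t + 2) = (t + 1)*(t + 2)*(t + 2)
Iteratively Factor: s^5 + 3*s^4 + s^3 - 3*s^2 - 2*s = (s - 1)*(s^4 + 4*s^3 + 5*s^2 + 2*s) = (s - 1)*(s + 2)*(s^3 + 2*s^2 + s) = (s - 1)*(s + 1)*(s + 2)*(s^2 + s) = (s - 1)*(s + 1)^2*(s + 2)*(s)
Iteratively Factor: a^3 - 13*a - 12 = (a - 4)*(a^2 + 4*a + 3) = (a - 4)*(a + 1)*(a + 3)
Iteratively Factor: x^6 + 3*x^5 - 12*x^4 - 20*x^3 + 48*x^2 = (x - 2)*(x^5 + 5*x^4 - 2*x^3 - 24*x^2) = x*(x - 2)*(x^4 + 5*x^3 - 2*x^2 - 24*x) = x^2*(x - 2)*(x^3 + 5*x^2 - 2*x - 24) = x^2*(x - 2)^2*(x^2 + 7*x + 12) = x^2*(x - 2)^2*(x + 4)*(x + 3)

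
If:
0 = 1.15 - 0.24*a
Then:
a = 4.79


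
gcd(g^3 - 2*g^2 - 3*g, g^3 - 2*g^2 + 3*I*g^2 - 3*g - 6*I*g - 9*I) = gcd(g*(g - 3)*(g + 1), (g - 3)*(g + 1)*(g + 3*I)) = g^2 - 2*g - 3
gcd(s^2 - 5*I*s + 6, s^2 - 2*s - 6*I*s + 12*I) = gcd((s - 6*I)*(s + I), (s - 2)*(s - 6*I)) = s - 6*I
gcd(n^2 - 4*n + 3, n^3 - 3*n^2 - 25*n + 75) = n - 3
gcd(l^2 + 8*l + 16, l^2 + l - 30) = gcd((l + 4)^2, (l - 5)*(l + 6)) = 1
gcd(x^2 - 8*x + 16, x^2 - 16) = x - 4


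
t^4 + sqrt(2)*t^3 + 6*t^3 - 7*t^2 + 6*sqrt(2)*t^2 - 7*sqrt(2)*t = t*(t - 1)*(t + 7)*(t + sqrt(2))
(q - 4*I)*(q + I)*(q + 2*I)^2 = q^4 + I*q^3 + 12*q^2 + 28*I*q - 16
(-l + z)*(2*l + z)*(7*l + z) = -14*l^3 + 5*l^2*z + 8*l*z^2 + z^3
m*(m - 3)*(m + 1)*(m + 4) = m^4 + 2*m^3 - 11*m^2 - 12*m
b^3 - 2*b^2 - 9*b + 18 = (b - 3)*(b - 2)*(b + 3)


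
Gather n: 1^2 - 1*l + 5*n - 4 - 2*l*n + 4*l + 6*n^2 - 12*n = 3*l + 6*n^2 + n*(-2*l - 7) - 3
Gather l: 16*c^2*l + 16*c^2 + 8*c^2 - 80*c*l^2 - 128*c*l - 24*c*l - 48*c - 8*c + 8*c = 24*c^2 - 80*c*l^2 - 48*c + l*(16*c^2 - 152*c)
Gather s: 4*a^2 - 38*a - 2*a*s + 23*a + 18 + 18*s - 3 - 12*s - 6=4*a^2 - 15*a + s*(6 - 2*a) + 9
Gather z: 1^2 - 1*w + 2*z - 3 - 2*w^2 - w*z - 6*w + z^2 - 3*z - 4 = -2*w^2 - 7*w + z^2 + z*(-w - 1) - 6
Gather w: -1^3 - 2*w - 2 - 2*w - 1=-4*w - 4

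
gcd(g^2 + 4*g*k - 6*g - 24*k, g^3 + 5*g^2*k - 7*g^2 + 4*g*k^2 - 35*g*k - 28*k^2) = g + 4*k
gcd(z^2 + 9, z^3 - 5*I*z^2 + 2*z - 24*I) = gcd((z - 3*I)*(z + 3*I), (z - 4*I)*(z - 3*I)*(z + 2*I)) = z - 3*I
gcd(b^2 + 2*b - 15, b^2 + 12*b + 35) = b + 5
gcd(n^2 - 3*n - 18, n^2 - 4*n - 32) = 1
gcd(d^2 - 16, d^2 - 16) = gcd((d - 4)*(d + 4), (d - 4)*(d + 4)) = d^2 - 16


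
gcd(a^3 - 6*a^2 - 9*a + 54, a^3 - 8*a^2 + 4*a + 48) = a - 6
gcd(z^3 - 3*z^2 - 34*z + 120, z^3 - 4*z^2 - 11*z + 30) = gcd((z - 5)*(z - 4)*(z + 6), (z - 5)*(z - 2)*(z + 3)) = z - 5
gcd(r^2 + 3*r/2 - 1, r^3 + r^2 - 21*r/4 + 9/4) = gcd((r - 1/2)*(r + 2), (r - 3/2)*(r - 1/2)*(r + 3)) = r - 1/2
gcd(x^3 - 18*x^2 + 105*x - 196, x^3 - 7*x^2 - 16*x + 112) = x^2 - 11*x + 28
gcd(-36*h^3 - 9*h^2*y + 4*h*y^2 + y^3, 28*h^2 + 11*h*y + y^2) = 4*h + y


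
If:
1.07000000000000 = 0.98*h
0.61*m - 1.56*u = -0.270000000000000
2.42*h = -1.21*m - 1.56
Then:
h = 1.09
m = -3.47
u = -1.18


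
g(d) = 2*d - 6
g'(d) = 2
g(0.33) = -5.34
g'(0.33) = 2.00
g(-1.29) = -8.58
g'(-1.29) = 2.00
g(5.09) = 4.18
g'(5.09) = 2.00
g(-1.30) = -8.60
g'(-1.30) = 2.00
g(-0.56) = -7.12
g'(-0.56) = 2.00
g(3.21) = 0.42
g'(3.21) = 2.00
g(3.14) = 0.28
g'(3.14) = 2.00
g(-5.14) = -16.28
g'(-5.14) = 2.00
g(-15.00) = -36.00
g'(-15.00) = 2.00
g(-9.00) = -24.00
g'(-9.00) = 2.00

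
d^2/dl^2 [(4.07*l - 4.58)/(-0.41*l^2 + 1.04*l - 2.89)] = (-(0.82*l - 1.04)*(1.64*l - 2.08)*(4.07*l - 4.58) + (10.0122*l - 12.2212)*(0.41*l^2 - 1.04*l + 2.89))/(0.41*l^2 - 1.04*l + 2.89)^3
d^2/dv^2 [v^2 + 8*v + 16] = 2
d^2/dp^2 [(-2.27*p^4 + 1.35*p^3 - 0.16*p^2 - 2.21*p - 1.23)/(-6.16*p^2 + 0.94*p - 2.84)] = (172.273024*p^6 - 78.8652480000001*p^5 + 250.30836*p^4 + 117.461768*p^3 + 504.574608*p^2 - 340.040256*p - 26.481944)/(233.744896*p^6 - 107.006592*p^5 + 339.62544*p^4 - 99.499*p^3 + 156.58056*p^2 - 22.744992*p + 22.906304)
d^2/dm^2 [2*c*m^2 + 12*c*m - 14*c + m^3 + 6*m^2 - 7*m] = 4*c + 6*m + 12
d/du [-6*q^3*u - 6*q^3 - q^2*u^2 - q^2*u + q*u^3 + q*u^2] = q*(-6*q^2 - 2*q*u - q + 3*u^2 + 2*u)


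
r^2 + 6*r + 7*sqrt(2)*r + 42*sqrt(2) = (r + 6)*(r + 7*sqrt(2))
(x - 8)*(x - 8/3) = x^2 - 32*x/3 + 64/3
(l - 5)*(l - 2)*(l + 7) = l^3 - 39*l + 70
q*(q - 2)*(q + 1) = q^3 - q^2 - 2*q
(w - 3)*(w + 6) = w^2 + 3*w - 18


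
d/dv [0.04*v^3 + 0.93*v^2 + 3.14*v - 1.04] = 0.12*v^2 + 1.86*v + 3.14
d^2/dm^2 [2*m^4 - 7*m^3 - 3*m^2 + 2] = 24*m^2 - 42*m - 6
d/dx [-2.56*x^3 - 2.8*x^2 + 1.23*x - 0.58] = -7.68*x^2 - 5.6*x + 1.23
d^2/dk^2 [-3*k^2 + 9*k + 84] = -6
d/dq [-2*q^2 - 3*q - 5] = -4*q - 3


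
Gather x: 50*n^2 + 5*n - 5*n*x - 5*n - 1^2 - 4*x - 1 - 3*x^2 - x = 50*n^2 - 3*x^2 + x*(-5*n - 5) - 2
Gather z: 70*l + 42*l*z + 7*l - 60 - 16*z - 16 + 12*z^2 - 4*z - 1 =77*l + 12*z^2 + z*(42*l - 20) - 77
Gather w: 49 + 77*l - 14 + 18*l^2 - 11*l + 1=18*l^2 + 66*l + 36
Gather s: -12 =-12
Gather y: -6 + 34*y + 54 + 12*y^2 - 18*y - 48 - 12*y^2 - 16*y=0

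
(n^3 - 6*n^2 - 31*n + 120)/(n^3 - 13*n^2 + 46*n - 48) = (n + 5)/(n - 2)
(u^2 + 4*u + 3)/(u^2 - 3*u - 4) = (u + 3)/(u - 4)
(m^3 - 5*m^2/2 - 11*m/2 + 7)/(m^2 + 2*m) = m - 9/2 + 7/(2*m)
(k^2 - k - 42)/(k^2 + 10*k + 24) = (k - 7)/(k + 4)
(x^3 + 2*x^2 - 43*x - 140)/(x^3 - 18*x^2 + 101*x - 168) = (x^2 + 9*x + 20)/(x^2 - 11*x + 24)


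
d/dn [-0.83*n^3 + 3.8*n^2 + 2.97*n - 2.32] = -2.49*n^2 + 7.6*n + 2.97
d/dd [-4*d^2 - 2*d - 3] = -8*d - 2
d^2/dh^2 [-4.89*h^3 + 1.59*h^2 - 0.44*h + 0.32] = 3.18 - 29.34*h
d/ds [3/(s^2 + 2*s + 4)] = 6*(-s - 1)/(s^2 + 2*s + 4)^2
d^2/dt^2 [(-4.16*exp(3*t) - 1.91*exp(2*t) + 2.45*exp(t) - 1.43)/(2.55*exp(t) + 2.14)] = (-108.2016*exp(4*t) - 262.132095*exp(3*t) - 202.728834*exp(2*t) - 57.656369*exp(t) + 19.02353)*exp(t)/(16.581375*exp(3*t) + 41.74605*exp(2*t) + 35.03394*exp(t) + 9.800344)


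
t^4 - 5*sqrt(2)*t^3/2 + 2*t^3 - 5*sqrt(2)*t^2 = t^2*(t + 2)*(t - 5*sqrt(2)/2)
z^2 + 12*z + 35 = (z + 5)*(z + 7)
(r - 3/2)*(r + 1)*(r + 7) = r^3 + 13*r^2/2 - 5*r - 21/2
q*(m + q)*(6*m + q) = 6*m^2*q + 7*m*q^2 + q^3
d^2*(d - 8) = d^3 - 8*d^2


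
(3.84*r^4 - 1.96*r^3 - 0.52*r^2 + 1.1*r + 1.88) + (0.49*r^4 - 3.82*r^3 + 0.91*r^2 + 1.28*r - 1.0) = 4.33*r^4 - 5.78*r^3 + 0.39*r^2 + 2.38*r + 0.88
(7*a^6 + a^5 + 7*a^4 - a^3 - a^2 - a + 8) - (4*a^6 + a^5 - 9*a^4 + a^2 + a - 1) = 3*a^6 + 16*a^4 - a^3 - 2*a^2 - 2*a + 9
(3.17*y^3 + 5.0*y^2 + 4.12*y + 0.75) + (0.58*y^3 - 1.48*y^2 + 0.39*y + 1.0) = 3.75*y^3 + 3.52*y^2 + 4.51*y + 1.75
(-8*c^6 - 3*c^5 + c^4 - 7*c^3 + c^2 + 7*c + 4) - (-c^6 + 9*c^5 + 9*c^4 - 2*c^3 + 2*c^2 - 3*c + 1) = -7*c^6 - 12*c^5 - 8*c^4 - 5*c^3 - c^2 + 10*c + 3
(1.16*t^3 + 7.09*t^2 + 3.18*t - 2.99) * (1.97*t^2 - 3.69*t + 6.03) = 2.2852*t^5 + 9.6869*t^4 - 12.9027*t^3 + 25.1282*t^2 + 30.2085*t - 18.0297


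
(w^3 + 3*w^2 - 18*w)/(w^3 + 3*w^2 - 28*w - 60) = w*(w - 3)/(w^2 - 3*w - 10)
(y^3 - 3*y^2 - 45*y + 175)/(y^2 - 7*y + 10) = (y^2 + 2*y - 35)/(y - 2)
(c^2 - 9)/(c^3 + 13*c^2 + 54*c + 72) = (c - 3)/(c^2 + 10*c + 24)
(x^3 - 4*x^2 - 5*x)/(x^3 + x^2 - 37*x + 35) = x*(x + 1)/(x^2 + 6*x - 7)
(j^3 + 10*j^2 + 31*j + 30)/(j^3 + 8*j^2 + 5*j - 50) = (j^2 + 5*j + 6)/(j^2 + 3*j - 10)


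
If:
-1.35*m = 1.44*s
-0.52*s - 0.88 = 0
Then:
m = 1.81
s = -1.69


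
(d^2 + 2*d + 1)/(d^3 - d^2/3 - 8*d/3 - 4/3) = 3*(d + 1)/(3*d^2 - 4*d - 4)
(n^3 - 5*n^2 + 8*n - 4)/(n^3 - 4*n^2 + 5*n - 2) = (n - 2)/(n - 1)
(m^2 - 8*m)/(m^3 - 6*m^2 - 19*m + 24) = m/(m^2 + 2*m - 3)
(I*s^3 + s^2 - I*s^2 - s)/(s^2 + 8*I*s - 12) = s*(I*s^2 + s - I*s - 1)/(s^2 + 8*I*s - 12)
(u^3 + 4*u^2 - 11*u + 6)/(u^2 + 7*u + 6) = (u^2 - 2*u + 1)/(u + 1)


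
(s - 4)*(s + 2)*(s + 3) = s^3 + s^2 - 14*s - 24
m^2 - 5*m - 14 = (m - 7)*(m + 2)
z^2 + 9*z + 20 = (z + 4)*(z + 5)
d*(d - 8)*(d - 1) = d^3 - 9*d^2 + 8*d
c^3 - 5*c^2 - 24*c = c*(c - 8)*(c + 3)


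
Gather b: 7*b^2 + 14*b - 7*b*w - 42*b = 7*b^2 + b*(-7*w - 28)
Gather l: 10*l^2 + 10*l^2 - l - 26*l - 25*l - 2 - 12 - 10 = 20*l^2 - 52*l - 24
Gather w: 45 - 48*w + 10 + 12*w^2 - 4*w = 12*w^2 - 52*w + 55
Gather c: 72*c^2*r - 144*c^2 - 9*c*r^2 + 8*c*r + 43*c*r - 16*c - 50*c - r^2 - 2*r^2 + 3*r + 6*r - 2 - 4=c^2*(72*r - 144) + c*(-9*r^2 + 51*r - 66) - 3*r^2 + 9*r - 6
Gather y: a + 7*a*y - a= 7*a*y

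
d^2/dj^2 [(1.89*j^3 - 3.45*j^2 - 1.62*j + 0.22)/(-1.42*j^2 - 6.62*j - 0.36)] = (3.5527136788005e-15*j^5 + 2.8421709430404e-14*j^4 - 222.05352*j^3 - 40.268976*j^2 - 18.847056*j - 25.885136)/(2.863288*j^6 + 40.045704*j^5 + 188.869656*j^4 + 310.422392*j^3 + 47.882448*j^2 + 2.573856*j + 0.046656)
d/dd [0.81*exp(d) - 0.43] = 0.81*exp(d)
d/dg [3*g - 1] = 3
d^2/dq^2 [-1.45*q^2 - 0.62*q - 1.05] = -2.90000000000000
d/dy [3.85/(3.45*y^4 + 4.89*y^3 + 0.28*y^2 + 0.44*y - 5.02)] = (-53.13*y^3 - 56.4795*y^2 - 2.156*y - 1.694)/(3.45*y^4 + 4.89*y^3 + 0.28*y^2 + 0.44*y - 5.02)^2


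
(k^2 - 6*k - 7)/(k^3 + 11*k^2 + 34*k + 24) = (k - 7)/(k^2 + 10*k + 24)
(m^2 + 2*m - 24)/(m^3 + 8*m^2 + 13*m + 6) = (m - 4)/(m^2 + 2*m + 1)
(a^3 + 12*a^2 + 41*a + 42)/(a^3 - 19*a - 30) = (a + 7)/(a - 5)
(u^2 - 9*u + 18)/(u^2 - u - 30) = (u - 3)/(u + 5)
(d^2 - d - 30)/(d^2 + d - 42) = (d + 5)/(d + 7)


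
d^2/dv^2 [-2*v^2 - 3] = -4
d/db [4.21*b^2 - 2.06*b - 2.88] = 8.42*b - 2.06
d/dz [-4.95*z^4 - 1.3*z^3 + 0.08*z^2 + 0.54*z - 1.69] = -19.8*z^3 - 3.9*z^2 + 0.16*z + 0.54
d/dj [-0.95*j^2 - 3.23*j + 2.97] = -1.9*j - 3.23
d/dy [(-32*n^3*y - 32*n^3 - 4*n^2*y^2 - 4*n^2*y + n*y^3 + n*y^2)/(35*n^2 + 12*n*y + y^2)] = n*(-1120*n^4 - 280*n^3*y + 244*n^3 + 89*n^2*y^2 + 134*n^2*y + 24*n*y^3 + 16*n*y^2 + y^4)/(1225*n^4 + 840*n^3*y + 214*n^2*y^2 + 24*n*y^3 + y^4)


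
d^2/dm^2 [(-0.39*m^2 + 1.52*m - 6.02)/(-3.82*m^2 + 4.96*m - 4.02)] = (-29.58208*m^3 + 491.143512*m^2 - 544.322496*m + 63.302152)/(55.742968*m^6 - 217.134912*m^5 + 457.91868*m^4 - 579.0304*m^3 + 481.89348*m^2 - 240.466752*m + 64.964808)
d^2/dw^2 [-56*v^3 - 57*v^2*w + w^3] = 6*w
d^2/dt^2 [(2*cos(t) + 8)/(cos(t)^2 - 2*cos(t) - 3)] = 2*(9*sin(t)^4*cos(t) + 18*sin(t)^4 - 70*sin(t)^2 + 17*cos(t)/2 - cos(5*t)/2 + 8)/(sin(t)^2 + 2*cos(t) + 2)^3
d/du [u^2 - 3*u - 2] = 2*u - 3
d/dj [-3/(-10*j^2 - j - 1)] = 3*(-20*j - 1)/(10*j^2 + j + 1)^2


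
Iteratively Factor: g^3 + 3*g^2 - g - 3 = (g + 1)*(g^2 + 2*g - 3) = (g + 1)*(g + 3)*(g - 1)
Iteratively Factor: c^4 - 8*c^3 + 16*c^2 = (c - 4)*(c^3 - 4*c^2) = c*(c - 4)*(c^2 - 4*c) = c*(c - 4)^2*(c)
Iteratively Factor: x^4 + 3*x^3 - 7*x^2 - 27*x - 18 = (x + 3)*(x^3 - 7*x - 6) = (x + 1)*(x + 3)*(x^2 - x - 6) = (x - 3)*(x + 1)*(x + 3)*(x + 2)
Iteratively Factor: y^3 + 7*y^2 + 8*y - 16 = (y + 4)*(y^2 + 3*y - 4) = (y - 1)*(y + 4)*(y + 4)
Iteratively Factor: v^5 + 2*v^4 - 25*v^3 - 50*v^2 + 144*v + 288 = (v - 3)*(v^4 + 5*v^3 - 10*v^2 - 80*v - 96) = (v - 3)*(v + 4)*(v^3 + v^2 - 14*v - 24) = (v - 3)*(v + 3)*(v + 4)*(v^2 - 2*v - 8) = (v - 4)*(v - 3)*(v + 3)*(v + 4)*(v + 2)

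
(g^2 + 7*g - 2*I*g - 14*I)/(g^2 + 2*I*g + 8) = (g + 7)/(g + 4*I)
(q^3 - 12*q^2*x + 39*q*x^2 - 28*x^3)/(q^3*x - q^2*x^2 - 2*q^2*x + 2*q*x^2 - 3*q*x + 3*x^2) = (q^2 - 11*q*x + 28*x^2)/(x*(q^2 - 2*q - 3))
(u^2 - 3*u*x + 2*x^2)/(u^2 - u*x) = (u - 2*x)/u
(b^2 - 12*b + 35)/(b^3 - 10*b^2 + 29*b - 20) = (b - 7)/(b^2 - 5*b + 4)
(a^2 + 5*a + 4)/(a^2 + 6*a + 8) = (a + 1)/(a + 2)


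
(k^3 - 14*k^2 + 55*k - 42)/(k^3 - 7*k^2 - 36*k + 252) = (k - 1)/(k + 6)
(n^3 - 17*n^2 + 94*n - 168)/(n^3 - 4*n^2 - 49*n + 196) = (n - 6)/(n + 7)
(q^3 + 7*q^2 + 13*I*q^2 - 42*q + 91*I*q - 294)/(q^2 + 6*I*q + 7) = (q^2 + q*(7 + 6*I) + 42*I)/(q - I)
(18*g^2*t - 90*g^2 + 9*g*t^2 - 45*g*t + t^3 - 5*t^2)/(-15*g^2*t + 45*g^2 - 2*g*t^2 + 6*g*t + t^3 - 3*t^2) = (6*g*t - 30*g + t^2 - 5*t)/(-5*g*t + 15*g + t^2 - 3*t)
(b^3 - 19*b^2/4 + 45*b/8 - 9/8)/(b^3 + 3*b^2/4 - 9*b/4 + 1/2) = (b^2 - 9*b/2 + 9/2)/(b^2 + b - 2)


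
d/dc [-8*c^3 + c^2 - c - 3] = -24*c^2 + 2*c - 1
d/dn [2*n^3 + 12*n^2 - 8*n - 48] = 6*n^2 + 24*n - 8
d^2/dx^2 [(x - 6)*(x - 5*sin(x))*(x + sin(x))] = 4*x^2*sin(x) - 24*x*sin(x) - 16*x*cos(x) - 10*x*cos(2*x) + 6*x - 8*sin(x) - 10*sin(2*x) + 48*cos(x) + 60*cos(2*x) - 12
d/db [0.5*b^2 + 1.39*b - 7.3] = 1.0*b + 1.39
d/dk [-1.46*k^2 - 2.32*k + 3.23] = -2.92*k - 2.32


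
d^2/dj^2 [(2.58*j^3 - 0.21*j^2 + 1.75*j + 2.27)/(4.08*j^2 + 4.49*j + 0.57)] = (5.6843418860808e-14*j^5 + 1.13686837721616e-13*j^4 + 157.982484*j^3 + 269.272188*j^2 + 230.118156*j + 71.874622)/(67.917312*j^6 + 224.227008*j^5 + 275.224968*j^4 + 153.170513*j^3 + 38.450547*j^2 + 4.376403*j + 0.185193)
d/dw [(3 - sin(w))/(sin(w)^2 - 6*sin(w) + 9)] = cos(w)/(sin(w) - 3)^2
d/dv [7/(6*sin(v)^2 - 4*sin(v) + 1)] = 28*(1 - 3*sin(v))*cos(v)/(6*sin(v)^2 - 4*sin(v) + 1)^2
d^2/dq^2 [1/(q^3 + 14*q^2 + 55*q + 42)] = 2*(-(3*q + 14)*(q^3 + 14*q^2 + 55*q + 42) + (3*q^2 + 28*q + 55)^2)/(q^3 + 14*q^2 + 55*q + 42)^3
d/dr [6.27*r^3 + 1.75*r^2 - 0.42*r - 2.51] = 18.81*r^2 + 3.5*r - 0.42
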